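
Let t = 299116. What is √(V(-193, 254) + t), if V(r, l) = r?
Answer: √298923 ≈ 546.74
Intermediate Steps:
√(V(-193, 254) + t) = √(-193 + 299116) = √298923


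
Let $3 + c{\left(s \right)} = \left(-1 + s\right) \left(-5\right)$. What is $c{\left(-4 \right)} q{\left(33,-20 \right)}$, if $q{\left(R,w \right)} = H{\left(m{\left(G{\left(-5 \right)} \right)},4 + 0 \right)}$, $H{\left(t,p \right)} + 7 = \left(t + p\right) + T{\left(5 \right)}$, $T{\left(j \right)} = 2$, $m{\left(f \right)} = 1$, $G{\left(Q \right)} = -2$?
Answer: $0$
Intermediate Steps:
$H{\left(t,p \right)} = -5 + p + t$ ($H{\left(t,p \right)} = -7 + \left(\left(t + p\right) + 2\right) = -7 + \left(\left(p + t\right) + 2\right) = -7 + \left(2 + p + t\right) = -5 + p + t$)
$q{\left(R,w \right)} = 0$ ($q{\left(R,w \right)} = -5 + \left(4 + 0\right) + 1 = -5 + 4 + 1 = 0$)
$c{\left(s \right)} = 2 - 5 s$ ($c{\left(s \right)} = -3 + \left(-1 + s\right) \left(-5\right) = -3 - \left(-5 + 5 s\right) = 2 - 5 s$)
$c{\left(-4 \right)} q{\left(33,-20 \right)} = \left(2 - -20\right) 0 = \left(2 + 20\right) 0 = 22 \cdot 0 = 0$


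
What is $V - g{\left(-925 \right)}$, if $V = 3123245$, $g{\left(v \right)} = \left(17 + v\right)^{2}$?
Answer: $2298781$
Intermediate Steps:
$V - g{\left(-925 \right)} = 3123245 - \left(17 - 925\right)^{2} = 3123245 - \left(-908\right)^{2} = 3123245 - 824464 = 2298781$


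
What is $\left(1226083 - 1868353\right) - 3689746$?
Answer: $-4332016$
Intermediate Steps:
$\left(1226083 - 1868353\right) - 3689746 = -642270 - 3689746 = -4332016$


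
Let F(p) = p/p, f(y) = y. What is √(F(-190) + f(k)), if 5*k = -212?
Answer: 3*I*√115/5 ≈ 6.4343*I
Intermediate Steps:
k = -212/5 (k = (⅕)*(-212) = -212/5 ≈ -42.400)
F(p) = 1
√(F(-190) + f(k)) = √(1 - 212/5) = √(-207/5) = 3*I*√115/5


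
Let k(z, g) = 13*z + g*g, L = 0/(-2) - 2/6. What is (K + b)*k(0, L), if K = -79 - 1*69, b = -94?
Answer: -242/9 ≈ -26.889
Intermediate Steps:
L = -⅓ (L = 0*(-½) - 2*⅙ = 0 - ⅓ = -⅓ ≈ -0.33333)
k(z, g) = g² + 13*z (k(z, g) = 13*z + g² = g² + 13*z)
K = -148 (K = -79 - 69 = -148)
(K + b)*k(0, L) = (-148 - 94)*((-⅓)² + 13*0) = -242*(⅑ + 0) = -242*⅑ = -242/9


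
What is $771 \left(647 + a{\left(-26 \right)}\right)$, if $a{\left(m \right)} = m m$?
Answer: $1020033$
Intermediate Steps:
$a{\left(m \right)} = m^{2}$
$771 \left(647 + a{\left(-26 \right)}\right) = 771 \left(647 + \left(-26\right)^{2}\right) = 771 \left(647 + 676\right) = 771 \cdot 1323 = 1020033$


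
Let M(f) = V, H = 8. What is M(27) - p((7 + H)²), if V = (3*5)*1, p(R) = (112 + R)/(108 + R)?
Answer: 4658/333 ≈ 13.988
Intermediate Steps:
p(R) = (112 + R)/(108 + R)
V = 15 (V = 15*1 = 15)
M(f) = 15
M(27) - p((7 + H)²) = 15 - (112 + (7 + 8)²)/(108 + (7 + 8)²) = 15 - (112 + 15²)/(108 + 15²) = 15 - (112 + 225)/(108 + 225) = 15 - 337/333 = 4658/333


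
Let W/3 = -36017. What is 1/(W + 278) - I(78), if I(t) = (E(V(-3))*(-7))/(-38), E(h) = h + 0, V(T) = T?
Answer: 2263195/4095374 ≈ 0.55262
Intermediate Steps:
W = -108051 (W = 3*(-36017) = -108051)
E(h) = h
I(t) = -21/38 (I(t) = -3*(-7)/(-38) = 21*(-1/38) = -21/38)
1/(W + 278) - I(78) = 1/(-108051 + 278) - 1*(-21/38) = 1/(-107773) + 21/38 = -1/107773 + 21/38 = 2263195/4095374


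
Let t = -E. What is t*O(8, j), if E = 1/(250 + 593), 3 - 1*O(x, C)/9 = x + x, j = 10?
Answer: 39/281 ≈ 0.13879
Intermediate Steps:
O(x, C) = 27 - 18*x (O(x, C) = 27 - 9*(x + x) = 27 - 18*x)
E = 1/843 ≈ 0.0011862
t = -1/843 (t = -1*1/843 = -1/843 ≈ -0.0011862)
t*O(8, j) = -(27 - 18*8)/843 = -(27 - 144)/843 = -1/843*(-117) = 39/281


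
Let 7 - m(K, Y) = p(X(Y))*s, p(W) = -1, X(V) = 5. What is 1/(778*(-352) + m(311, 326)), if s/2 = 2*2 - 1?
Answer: -1/273843 ≈ -3.6517e-6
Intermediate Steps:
s = 6 (s = 2*(2*2 - 1) = 2*(4 - 1) = 2*3 = 6)
m(K, Y) = 13 (m(K, Y) = 7 - (-1)*6 = 7 - 1*(-6) = 7 + 6 = 13)
1/(778*(-352) + m(311, 326)) = 1/(778*(-352) + 13) = 1/(-273856 + 13) = 1/(-273843) = -1/273843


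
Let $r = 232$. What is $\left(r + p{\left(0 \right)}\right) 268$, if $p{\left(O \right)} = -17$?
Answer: $57620$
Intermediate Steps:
$\left(r + p{\left(0 \right)}\right) 268 = \left(232 - 17\right) 268 = 215 \cdot 268 = 57620$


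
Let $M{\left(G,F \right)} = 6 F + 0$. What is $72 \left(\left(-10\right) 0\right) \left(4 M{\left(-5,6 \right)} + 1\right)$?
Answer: $0$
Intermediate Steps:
$M{\left(G,F \right)} = 6 F$
$72 \left(\left(-10\right) 0\right) \left(4 M{\left(-5,6 \right)} + 1\right) = 72 \left(\left(-10\right) 0\right) \left(4 \cdot 6 \cdot 6 + 1\right) = 72 \cdot 0 \left(4 \cdot 36 + 1\right) = 0 \left(144 + 1\right) = 0 \cdot 145 = 0$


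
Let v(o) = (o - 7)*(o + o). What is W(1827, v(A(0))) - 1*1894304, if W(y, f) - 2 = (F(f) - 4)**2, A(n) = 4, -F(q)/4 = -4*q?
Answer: -1743758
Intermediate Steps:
F(q) = 16*q (F(q) = -(-16)*q = 16*q)
v(o) = 2*o*(-7 + o) (v(o) = (-7 + o)*(2*o) = 2*o*(-7 + o))
W(y, f) = 2 + (-4 + 16*f)**2 (W(y, f) = 2 + (16*f - 4)**2 = 2 + (-4 + 16*f)**2)
W(1827, v(A(0))) - 1*1894304 = (18 - 256*4*(-7 + 4) + 256*(2*4*(-7 + 4))**2) - 1*1894304 = (18 - 256*4*(-3) + 256*(2*4*(-3))**2) - 1894304 = (18 - 128*(-24) + 256*(-24)**2) - 1894304 = (18 + 3072 + 256*576) - 1894304 = (18 + 3072 + 147456) - 1894304 = 150546 - 1894304 = -1743758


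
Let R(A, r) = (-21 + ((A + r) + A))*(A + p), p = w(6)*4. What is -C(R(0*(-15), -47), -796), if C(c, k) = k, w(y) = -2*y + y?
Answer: 796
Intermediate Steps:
w(y) = -y
p = -24 (p = -1*6*4 = -6*4 = -24)
R(A, r) = (-24 + A)*(-21 + r + 2*A) (R(A, r) = (-21 + ((A + r) + A))*(A - 24) = (-21 + (r + 2*A))*(-24 + A) = (-21 + r + 2*A)*(-24 + A) = (-24 + A)*(-21 + r + 2*A))
-C(R(0*(-15), -47), -796) = -1*(-796) = 796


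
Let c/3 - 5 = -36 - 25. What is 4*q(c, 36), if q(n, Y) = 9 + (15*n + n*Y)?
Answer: -34236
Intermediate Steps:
c = -168 (c = 15 + 3*(-36 - 25) = 15 + 3*(-61) = 15 - 183 = -168)
q(n, Y) = 9 + 15*n + Y*n (q(n, Y) = 9 + (15*n + Y*n) = 9 + 15*n + Y*n)
4*q(c, 36) = 4*(9 + 15*(-168) + 36*(-168)) = 4*(9 - 2520 - 6048) = 4*(-8559) = -34236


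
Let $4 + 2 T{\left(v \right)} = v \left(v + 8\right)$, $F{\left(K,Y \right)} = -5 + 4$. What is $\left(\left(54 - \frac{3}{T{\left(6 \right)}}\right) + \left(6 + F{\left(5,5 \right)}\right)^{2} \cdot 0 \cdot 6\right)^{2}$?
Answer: $\frac{4652649}{1600} \approx 2907.9$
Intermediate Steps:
$F{\left(K,Y \right)} = -1$
$T{\left(v \right)} = -2 + \frac{v \left(8 + v\right)}{2}$ ($T{\left(v \right)} = -2 + \frac{v \left(v + 8\right)}{2} = -2 + \frac{v \left(8 + v\right)}{2}$)
$\left(\left(54 - \frac{3}{T{\left(6 \right)}}\right) + \left(6 + F{\left(5,5 \right)}\right)^{2} \cdot 0 \cdot 6\right)^{2} = \left(\left(54 - \frac{3}{-2 + \frac{6^{2}}{2} + 4 \cdot 6}\right) + \left(6 - 1\right)^{2} \cdot 0 \cdot 6\right)^{2} = \left(\left(54 - \frac{3}{-2 + \frac{1}{2} \cdot 36 + 24}\right) + 5^{2} \cdot 0 \cdot 6\right)^{2} = \left(\left(54 - \frac{3}{-2 + 18 + 24}\right) + 25 \cdot 0 \cdot 6\right)^{2} = \left(\left(54 - \frac{3}{40}\right) + 0 \cdot 6\right)^{2} = \left(\left(54 - \frac{3}{40}\right) + 0\right)^{2} = \left(\frac{2157}{40} + 0\right)^{2} = \left(\frac{2157}{40}\right)^{2} = \frac{4652649}{1600}$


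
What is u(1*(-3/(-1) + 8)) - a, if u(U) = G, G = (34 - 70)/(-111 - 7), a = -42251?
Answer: 2492827/59 ≈ 42251.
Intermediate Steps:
G = 18/59 (G = -36/(-118) = -36*(-1/118) = 18/59 ≈ 0.30508)
u(U) = 18/59
u(1*(-3/(-1) + 8)) - a = 18/59 - 1*(-42251) = 18/59 + 42251 = 2492827/59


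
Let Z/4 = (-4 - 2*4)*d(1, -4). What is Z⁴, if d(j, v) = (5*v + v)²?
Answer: 584325558976905216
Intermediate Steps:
d(j, v) = 36*v² (d(j, v) = (6*v)² = 36*v²)
Z = -27648 (Z = 4*((-4 - 2*4)*(36*(-4)²)) = 4*((-4 - 8)*(36*16)) = 4*(-12*576) = 4*(-6912) = -27648)
Z⁴ = (-27648)⁴ = 584325558976905216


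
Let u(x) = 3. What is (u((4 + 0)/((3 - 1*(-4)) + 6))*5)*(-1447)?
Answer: -21705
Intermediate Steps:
(u((4 + 0)/((3 - 1*(-4)) + 6))*5)*(-1447) = (3*5)*(-1447) = 15*(-1447) = -21705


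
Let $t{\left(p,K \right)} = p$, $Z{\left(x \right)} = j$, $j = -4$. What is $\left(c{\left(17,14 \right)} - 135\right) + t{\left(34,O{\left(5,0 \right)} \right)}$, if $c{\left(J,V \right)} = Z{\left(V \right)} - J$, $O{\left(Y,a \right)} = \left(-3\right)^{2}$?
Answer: $-122$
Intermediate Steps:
$O{\left(Y,a \right)} = 9$
$Z{\left(x \right)} = -4$
$c{\left(J,V \right)} = -4 - J$
$\left(c{\left(17,14 \right)} - 135\right) + t{\left(34,O{\left(5,0 \right)} \right)} = \left(\left(-4 - 17\right) - 135\right) + 34 = \left(-21 - 135\right) + 34 = -156 + 34 = -122$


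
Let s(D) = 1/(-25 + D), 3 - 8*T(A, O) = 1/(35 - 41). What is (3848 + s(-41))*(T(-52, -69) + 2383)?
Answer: 29054586701/3168 ≈ 9.1713e+6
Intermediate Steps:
T(A, O) = 19/48 (T(A, O) = 3/8 - 1/(8*(35 - 41)) = 3/8 - ⅛/(-6) = 3/8 - ⅛*(-⅙) = 3/8 + 1/48 = 19/48)
(3848 + s(-41))*(T(-52, -69) + 2383) = (3848 + 1/(-25 - 41))*(19/48 + 2383) = (3848 + 1/(-66))*(114403/48) = (3848 - 1/66)*(114403/48) = (253967/66)*(114403/48) = 29054586701/3168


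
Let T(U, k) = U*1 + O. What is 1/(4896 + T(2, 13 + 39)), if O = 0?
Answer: 1/4898 ≈ 0.00020417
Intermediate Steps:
T(U, k) = U (T(U, k) = U*1 + 0 = U + 0 = U)
1/(4896 + T(2, 13 + 39)) = 1/(4896 + 2) = 1/4898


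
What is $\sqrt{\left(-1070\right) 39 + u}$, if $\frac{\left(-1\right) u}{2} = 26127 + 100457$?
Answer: $i \sqrt{294898} \approx 543.04 i$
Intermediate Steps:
$u = -253168$ ($u = - 2 \left(26127 + 100457\right) = \left(-2\right) 126584 = -253168$)
$\sqrt{\left(-1070\right) 39 + u} = \sqrt{\left(-1070\right) 39 - 253168} = \sqrt{-41730 - 253168} = \sqrt{-294898} = i \sqrt{294898}$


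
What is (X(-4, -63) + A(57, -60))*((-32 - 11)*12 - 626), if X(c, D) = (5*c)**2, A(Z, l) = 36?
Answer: -497912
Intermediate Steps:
X(c, D) = 25*c**2
(X(-4, -63) + A(57, -60))*((-32 - 11)*12 - 626) = (25*(-4)**2 + 36)*((-32 - 11)*12 - 626) = (25*16 + 36)*(-43*12 - 626) = (400 + 36)*(-516 - 626) = 436*(-1142) = -497912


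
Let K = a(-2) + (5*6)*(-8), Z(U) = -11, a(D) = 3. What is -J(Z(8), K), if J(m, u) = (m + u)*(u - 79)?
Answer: -78368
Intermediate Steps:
K = -237 (K = 3 + (5*6)*(-8) = 3 + 30*(-8) = 3 - 240 = -237)
J(m, u) = (-79 + u)*(m + u) (J(m, u) = (m + u)*(-79 + u) = (-79 + u)*(m + u))
-J(Z(8), K) = -((-237)² - 79*(-11) - 79*(-237) - 11*(-237)) = -(56169 + 869 + 18723 + 2607) = -1*78368 = -78368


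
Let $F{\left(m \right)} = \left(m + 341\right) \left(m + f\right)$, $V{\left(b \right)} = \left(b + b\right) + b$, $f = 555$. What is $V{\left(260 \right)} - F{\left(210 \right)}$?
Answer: $-420735$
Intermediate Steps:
$V{\left(b \right)} = 3 b$ ($V{\left(b \right)} = 2 b + b = 3 b$)
$F{\left(m \right)} = \left(341 + m\right) \left(555 + m\right)$ ($F{\left(m \right)} = \left(m + 341\right) \left(m + 555\right) = \left(341 + m\right) \left(555 + m\right)$)
$V{\left(260 \right)} - F{\left(210 \right)} = 3 \cdot 260 - \left(189255 + 210^{2} + 896 \cdot 210\right) = 780 - \left(189255 + 44100 + 188160\right) = 780 - 421515 = -420735$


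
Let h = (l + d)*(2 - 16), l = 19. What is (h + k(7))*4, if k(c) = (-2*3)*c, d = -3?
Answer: -1064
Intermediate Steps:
h = -224 (h = (19 - 3)*(2 - 16) = 16*(-14) = -224)
k(c) = -6*c
(h + k(7))*4 = (-224 - 6*7)*4 = (-224 - 42)*4 = -266*4 = -1064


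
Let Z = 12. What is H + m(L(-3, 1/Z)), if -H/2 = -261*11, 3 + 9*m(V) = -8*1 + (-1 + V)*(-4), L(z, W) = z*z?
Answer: 51635/9 ≈ 5737.2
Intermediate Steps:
L(z, W) = z**2
m(V) = -7/9 - 4*V/9 (m(V) = -1/3 + (-8*1 + (-1 + V)*(-4))/9 = -1/3 + (-8 + (4 - 4*V))/9 = -1/3 + (-4 - 4*V)/9 = -1/3 + (-4/9 - 4*V/9) = -7/9 - 4*V/9)
H = 5742 (H = -(-2)*261*11 = -(-2)*2871 = -2*(-2871) = 5742)
H + m(L(-3, 1/Z)) = 5742 + (-7/9 - 4/9*(-3)**2) = 5742 + (-7/9 - 4/9*9) = 5742 + (-7/9 - 4) = 5742 - 43/9 = 51635/9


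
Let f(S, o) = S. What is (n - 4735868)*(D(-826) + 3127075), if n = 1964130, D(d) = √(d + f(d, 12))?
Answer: -8667432606350 - 5543476*I*√413 ≈ -8.6674e+12 - 1.1266e+8*I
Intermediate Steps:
D(d) = √2*√d (D(d) = √(d + d) = √(2*d) = √2*√d)
(n - 4735868)*(D(-826) + 3127075) = (1964130 - 4735868)*(√2*√(-826) + 3127075) = -2771738*(√2*(I*√826) + 3127075) = -2771738*(2*I*√413 + 3127075) = -2771738*(3127075 + 2*I*√413) = -8667432606350 - 5543476*I*√413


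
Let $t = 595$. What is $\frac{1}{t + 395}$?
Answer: $\frac{1}{990} \approx 0.0010101$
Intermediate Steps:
$\frac{1}{t + 395} = \frac{1}{595 + 395} = \frac{1}{990}$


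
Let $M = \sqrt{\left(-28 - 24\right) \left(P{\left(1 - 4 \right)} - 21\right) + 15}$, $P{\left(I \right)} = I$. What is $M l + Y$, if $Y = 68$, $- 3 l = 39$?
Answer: $68 - 13 \sqrt{1263} \approx -394.0$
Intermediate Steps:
$l = -13$ ($l = \left(- \frac{1}{3}\right) 39 = -13$)
$M = \sqrt{1263}$ ($M = \sqrt{\left(-28 - 24\right) \left(\left(1 - 4\right) - 21\right) + 15} = \sqrt{- 52 \left(-3 - 21\right) + 15} = \sqrt{\left(-52\right) \left(-24\right) + 15} = \sqrt{1248 + 15} = \sqrt{1263} \approx 35.539$)
$M l + Y = \sqrt{1263} \left(-13\right) + 68 = - 13 \sqrt{1263} + 68 = 68 - 13 \sqrt{1263}$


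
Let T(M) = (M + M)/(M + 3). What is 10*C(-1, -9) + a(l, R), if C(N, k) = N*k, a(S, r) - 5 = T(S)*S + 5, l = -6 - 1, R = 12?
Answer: 151/2 ≈ 75.500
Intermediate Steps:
l = -7
T(M) = 2*M/(3 + M) (T(M) = (2*M)/(3 + M) = 2*M/(3 + M))
a(S, r) = 10 + 2*S**2/(3 + S) (a(S, r) = 5 + ((2*S/(3 + S))*S + 5) = 5 + (2*S**2/(3 + S) + 5) = 5 + (5 + 2*S**2/(3 + S)) = 10 + 2*S**2/(3 + S))
10*C(-1, -9) + a(l, R) = 10*(-1*(-9)) + 2*(15 + (-7)**2 + 5*(-7))/(3 - 7) = 10*9 + 2*(15 + 49 - 35)/(-4) = 90 + 2*(-1/4)*29 = 90 - 29/2 = 151/2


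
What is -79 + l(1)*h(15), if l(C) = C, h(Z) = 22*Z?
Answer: 251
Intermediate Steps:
-79 + l(1)*h(15) = -79 + 1*(22*15) = -79 + 1*330 = -79 + 330 = 251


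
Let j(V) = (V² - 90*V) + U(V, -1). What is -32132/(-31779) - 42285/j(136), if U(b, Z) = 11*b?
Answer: -364895917/82116936 ≈ -4.4436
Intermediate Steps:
j(V) = V² - 79*V (j(V) = (V² - 90*V) + 11*V = V² - 79*V)
-32132/(-31779) - 42285/j(136) = -32132/(-31779) - 42285*1/(136*(-79 + 136)) = -32132*(-1/31779) - 42285/(136*57) = 32132/31779 - 42285/7752 = 32132/31779 - 42285*1/7752 = 32132/31779 - 14095/2584 = -364895917/82116936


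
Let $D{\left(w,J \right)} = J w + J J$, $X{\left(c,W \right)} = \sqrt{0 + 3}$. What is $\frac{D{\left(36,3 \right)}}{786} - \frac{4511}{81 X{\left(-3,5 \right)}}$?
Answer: $\frac{39}{262} - \frac{4511 \sqrt{3}}{243} \approx -32.005$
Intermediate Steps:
$X{\left(c,W \right)} = \sqrt{3}$
$D{\left(w,J \right)} = J^{2} + J w$ ($D{\left(w,J \right)} = J w + J^{2} = J^{2} + J w$)
$\frac{D{\left(36,3 \right)}}{786} - \frac{4511}{81 X{\left(-3,5 \right)}} = \frac{3 \left(3 + 36\right)}{786} - \frac{4511}{81 \sqrt{3}} = 3 \cdot 39 \cdot \frac{1}{786} - 4511 \frac{\sqrt{3}}{243} = 117 \cdot \frac{1}{786} - \frac{4511 \sqrt{3}}{243} = \frac{39}{262} - \frac{4511 \sqrt{3}}{243}$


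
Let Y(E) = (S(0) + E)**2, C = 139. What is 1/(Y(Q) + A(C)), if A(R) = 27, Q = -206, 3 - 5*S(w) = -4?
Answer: 25/1047204 ≈ 2.3873e-5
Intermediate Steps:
S(w) = 7/5 (S(w) = 3/5 - 1/5*(-4) = 3/5 + 4/5 = 7/5)
Y(E) = (7/5 + E)**2
1/(Y(Q) + A(C)) = 1/((7 + 5*(-206))**2/25 + 27) = 1/((7 - 1030)**2/25 + 27) = 1/((1/25)*(-1023)**2 + 27) = 1/((1/25)*1046529 + 27) = 1/(1046529/25 + 27) = 1/(1047204/25) = 25/1047204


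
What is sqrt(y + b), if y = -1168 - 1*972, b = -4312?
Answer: 2*I*sqrt(1613) ≈ 80.324*I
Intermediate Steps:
y = -2140 (y = -1168 - 972 = -2140)
sqrt(y + b) = sqrt(-2140 - 4312) = sqrt(-6452) = 2*I*sqrt(1613)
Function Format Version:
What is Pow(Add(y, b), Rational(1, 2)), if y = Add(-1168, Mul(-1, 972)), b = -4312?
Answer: Mul(2, I, Pow(1613, Rational(1, 2))) ≈ Mul(80.324, I)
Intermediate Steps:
y = -2140 (y = Add(-1168, -972) = -2140)
Pow(Add(y, b), Rational(1, 2)) = Pow(Add(-2140, -4312), Rational(1, 2)) = Pow(-6452, Rational(1, 2)) = Mul(2, I, Pow(1613, Rational(1, 2)))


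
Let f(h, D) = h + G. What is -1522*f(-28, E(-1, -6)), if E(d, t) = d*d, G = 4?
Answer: 36528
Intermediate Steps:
E(d, t) = d**2
f(h, D) = 4 + h (f(h, D) = h + 4 = 4 + h)
-1522*f(-28, E(-1, -6)) = -1522*(4 - 28) = -1522*(-24) = 36528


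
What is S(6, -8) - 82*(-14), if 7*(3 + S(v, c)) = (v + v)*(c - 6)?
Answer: 1121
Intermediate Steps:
S(v, c) = -3 + 2*v*(-6 + c)/7 (S(v, c) = -3 + ((v + v)*(c - 6))/7 = -3 + ((2*v)*(-6 + c))/7 = -3 + (2*v*(-6 + c))/7 = -3 + 2*v*(-6 + c)/7)
S(6, -8) - 82*(-14) = (-3 - 12/7*6 + (2/7)*(-8)*6) - 82*(-14) = (-3 - 72/7 - 96/7) + 1148 = -27 + 1148 = 1121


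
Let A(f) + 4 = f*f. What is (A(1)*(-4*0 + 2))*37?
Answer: -222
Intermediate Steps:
A(f) = -4 + f**2 (A(f) = -4 + f*f = -4 + f**2)
(A(1)*(-4*0 + 2))*37 = ((-4 + 1**2)*(-4*0 + 2))*37 = ((-4 + 1)*(0 + 2))*37 = -3*2*37 = -6*37 = -222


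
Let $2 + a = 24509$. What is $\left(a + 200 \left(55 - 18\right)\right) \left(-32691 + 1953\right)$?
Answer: $-980757366$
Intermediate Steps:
$a = 24507$ ($a = -2 + 24509 = 24507$)
$\left(a + 200 \left(55 - 18\right)\right) \left(-32691 + 1953\right) = \left(24507 + 200 \left(55 - 18\right)\right) \left(-32691 + 1953\right) = \left(24507 + 200 \left(55 - 18\right)\right) \left(-30738\right) = \left(24507 + 200 \cdot 37\right) \left(-30738\right) = \left(24507 + 7400\right) \left(-30738\right) = 31907 \left(-30738\right) = -980757366$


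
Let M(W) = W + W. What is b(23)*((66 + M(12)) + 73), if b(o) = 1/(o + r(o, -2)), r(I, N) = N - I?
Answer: -163/2 ≈ -81.500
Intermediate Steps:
M(W) = 2*W
b(o) = -1/2 (b(o) = 1/(o + (-2 - o)) = 1/(-2) = -1/2)
b(23)*((66 + M(12)) + 73) = -((66 + 2*12) + 73)/2 = -((66 + 24) + 73)/2 = -(90 + 73)/2 = -1/2*163 = -163/2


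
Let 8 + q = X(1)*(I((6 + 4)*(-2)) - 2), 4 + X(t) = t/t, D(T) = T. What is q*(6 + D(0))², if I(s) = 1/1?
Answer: -180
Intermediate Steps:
X(t) = -3 (X(t) = -4 + t/t = -4 + 1 = -3)
I(s) = 1
q = -5 (q = -8 - 3*(1 - 2) = -8 - 3*(-1) = -8 + 3 = -5)
q*(6 + D(0))² = -5*(6 + 0)² = -5*6² = -5*36 = -180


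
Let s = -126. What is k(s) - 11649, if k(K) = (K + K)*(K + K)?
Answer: 51855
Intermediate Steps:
k(K) = 4*K² (k(K) = (2*K)*(2*K) = 4*K²)
k(s) - 11649 = 4*(-126)² - 11649 = 4*15876 - 11649 = 63504 - 11649 = 51855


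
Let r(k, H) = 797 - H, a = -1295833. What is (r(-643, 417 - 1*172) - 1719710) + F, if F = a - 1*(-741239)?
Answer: -2273752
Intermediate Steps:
F = -554594 (F = -1295833 - 1*(-741239) = -1295833 + 741239 = -554594)
(r(-643, 417 - 1*172) - 1719710) + F = ((797 - (417 - 1*172)) - 1719710) - 554594 = ((797 - (417 - 172)) - 1719710) - 554594 = ((797 - 1*245) - 1719710) - 554594 = ((797 - 245) - 1719710) - 554594 = (552 - 1719710) - 554594 = -1719158 - 554594 = -2273752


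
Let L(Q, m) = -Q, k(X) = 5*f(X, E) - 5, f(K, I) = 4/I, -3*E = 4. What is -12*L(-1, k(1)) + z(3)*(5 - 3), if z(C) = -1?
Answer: -14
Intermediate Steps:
E = -4/3 (E = -⅓*4 = -4/3 ≈ -1.3333)
k(X) = -20 (k(X) = 5*(4/(-4/3)) - 5 = 5*(4*(-¾)) - 5 = 5*(-3) - 5 = -15 - 5 = -20)
-12*L(-1, k(1)) + z(3)*(5 - 3) = -(-12)*(-1) - (5 - 3) = -12*1 - 1*2 = -12 - 2 = -14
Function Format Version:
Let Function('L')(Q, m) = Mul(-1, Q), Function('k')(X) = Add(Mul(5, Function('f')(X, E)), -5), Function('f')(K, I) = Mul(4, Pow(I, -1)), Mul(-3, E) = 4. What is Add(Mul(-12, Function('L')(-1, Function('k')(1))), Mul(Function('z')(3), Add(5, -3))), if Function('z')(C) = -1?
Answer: -14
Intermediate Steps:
E = Rational(-4, 3) (E = Mul(Rational(-1, 3), 4) = Rational(-4, 3) ≈ -1.3333)
Function('k')(X) = -20 (Function('k')(X) = Add(Mul(5, Mul(4, Pow(Rational(-4, 3), -1))), -5) = Add(Mul(5, Mul(4, Rational(-3, 4))), -5) = Add(Mul(5, -3), -5) = Add(-15, -5) = -20)
Add(Mul(-12, Function('L')(-1, Function('k')(1))), Mul(Function('z')(3), Add(5, -3))) = Add(Mul(-12, Mul(-1, -1)), Mul(-1, Add(5, -3))) = Add(Mul(-12, 1), Mul(-1, 2)) = Add(-12, -2) = -14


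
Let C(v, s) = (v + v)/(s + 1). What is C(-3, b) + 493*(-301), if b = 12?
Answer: -1929115/13 ≈ -1.4839e+5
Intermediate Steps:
C(v, s) = 2*v/(1 + s) (C(v, s) = (2*v)/(1 + s) = 2*v/(1 + s))
C(-3, b) + 493*(-301) = 2*(-3)/(1 + 12) + 493*(-301) = 2*(-3)/13 - 148393 = 2*(-3)*(1/13) - 148393 = -6/13 - 148393 = -1929115/13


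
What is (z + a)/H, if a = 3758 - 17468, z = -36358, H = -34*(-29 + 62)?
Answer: 25034/561 ≈ 44.624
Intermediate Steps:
H = -1122 (H = -34*33 = -1122)
a = -13710
(z + a)/H = (-36358 - 13710)/(-1122) = -50068*(-1/1122) = 25034/561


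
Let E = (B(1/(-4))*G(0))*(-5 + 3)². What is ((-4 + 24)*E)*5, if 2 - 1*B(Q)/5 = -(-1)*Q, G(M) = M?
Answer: 0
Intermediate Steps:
B(Q) = 10 - 5*Q (B(Q) = 10 - (-5)*(-Q) = 10 - 5*Q)
E = 0 (E = ((10 - 5/(-4))*0)*(-5 + 3)² = ((10 - 5*(-¼))*0)*(-2)² = ((10 + 5/4)*0)*4 = ((45/4)*0)*4 = 0*4 = 0)
((-4 + 24)*E)*5 = ((-4 + 24)*0)*5 = (20*0)*5 = 0*5 = 0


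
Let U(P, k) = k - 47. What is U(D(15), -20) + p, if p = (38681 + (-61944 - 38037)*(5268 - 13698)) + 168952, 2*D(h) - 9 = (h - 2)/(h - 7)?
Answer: 843047396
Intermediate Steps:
D(h) = 9/2 + (-2 + h)/(2*(-7 + h)) (D(h) = 9/2 + ((h - 2)/(h - 7))/2 = 9/2 + ((-2 + h)/(-7 + h))/2 = 9/2 + (-2 + h)/(2*(-7 + h)))
U(P, k) = -47 + k
p = 843047463 (p = (38681 - 99981*(-8430)) + 168952 = (38681 + 842839830) + 168952 = 842878511 + 168952 = 843047463)
U(D(15), -20) + p = (-47 - 20) + 843047463 = -67 + 843047463 = 843047396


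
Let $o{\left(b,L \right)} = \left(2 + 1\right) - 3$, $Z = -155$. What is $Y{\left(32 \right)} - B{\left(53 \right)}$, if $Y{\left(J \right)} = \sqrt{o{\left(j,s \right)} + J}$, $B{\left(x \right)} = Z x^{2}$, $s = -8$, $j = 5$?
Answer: $435395 + 4 \sqrt{2} \approx 4.354 \cdot 10^{5}$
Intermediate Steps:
$B{\left(x \right)} = - 155 x^{2}$
$o{\left(b,L \right)} = 0$ ($o{\left(b,L \right)} = 3 - 3 = 0$)
$Y{\left(J \right)} = \sqrt{J}$ ($Y{\left(J \right)} = \sqrt{0 + J} = \sqrt{J}$)
$Y{\left(32 \right)} - B{\left(53 \right)} = \sqrt{32} - - 155 \cdot 53^{2} = 4 \sqrt{2} - \left(-155\right) 2809 = 4 \sqrt{2} - -435395 = 4 \sqrt{2} + 435395 = 435395 + 4 \sqrt{2}$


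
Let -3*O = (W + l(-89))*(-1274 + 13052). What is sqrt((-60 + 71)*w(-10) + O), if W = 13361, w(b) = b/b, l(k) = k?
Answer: I*sqrt(52105861) ≈ 7218.4*I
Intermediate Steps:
w(b) = 1
O = -52105872 (O = -(13361 - 89)*(-1274 + 13052)/3 = -4424*11778 = -1/3*156317616 = -52105872)
sqrt((-60 + 71)*w(-10) + O) = sqrt((-60 + 71)*1 - 52105872) = sqrt(11*1 - 52105872) = sqrt(11 - 52105872) = sqrt(-52105861) = I*sqrt(52105861)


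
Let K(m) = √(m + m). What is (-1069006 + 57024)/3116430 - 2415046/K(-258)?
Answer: -505991/1558215 + 1207523*I*√129/129 ≈ -0.32472 + 1.0632e+5*I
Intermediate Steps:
K(m) = √2*√m (K(m) = √(2*m) = √2*√m)
(-1069006 + 57024)/3116430 - 2415046/K(-258) = (-1069006 + 57024)/3116430 - 2415046*(-I*√129/258) = -1011982*1/3116430 - 2415046*(-I*√129/258) = -505991/1558215 - 2415046*(-I*√129/258) = -505991/1558215 - (-1207523)*I*√129/129 = -505991/1558215 + 1207523*I*√129/129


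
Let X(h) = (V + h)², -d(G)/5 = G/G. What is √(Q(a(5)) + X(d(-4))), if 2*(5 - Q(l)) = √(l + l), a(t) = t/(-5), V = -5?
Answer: √(420 - 2*I*√2)/2 ≈ 10.247 - 0.034503*I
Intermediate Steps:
a(t) = -t/5 (a(t) = t*(-⅕) = -t/5)
d(G) = -5 (d(G) = -5*G/G = -5*1 = -5)
X(h) = (-5 + h)²
Q(l) = 5 - √2*√l/2 (Q(l) = 5 - √(l + l)/2 = 5 - √2*√l/2)
√(Q(a(5)) + X(d(-4))) = √((5 - √2*√(-⅕*5)/2) + (-5 - 5)²) = √((5 - √2*√(-1)/2) + (-10)²) = √((5 - √2*I/2) + 100) = √((5 - I*√2/2) + 100) = √(105 - I*√2/2)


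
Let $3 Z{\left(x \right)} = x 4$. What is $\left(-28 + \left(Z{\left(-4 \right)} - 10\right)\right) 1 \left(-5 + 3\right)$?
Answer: $\frac{260}{3} \approx 86.667$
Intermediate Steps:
$Z{\left(x \right)} = \frac{4 x}{3}$ ($Z{\left(x \right)} = \frac{x 4}{3} = \frac{4 x}{3}$)
$\left(-28 + \left(Z{\left(-4 \right)} - 10\right)\right) 1 \left(-5 + 3\right) = \left(-28 + \left(\frac{4}{3} \left(-4\right) - 10\right)\right) 1 \left(-5 + 3\right) = \left(-28 - \frac{46}{3}\right) 1 \left(-2\right) = \left(-28 - \frac{46}{3}\right) \left(-2\right) = \left(- \frac{130}{3}\right) \left(-2\right) = \frac{260}{3}$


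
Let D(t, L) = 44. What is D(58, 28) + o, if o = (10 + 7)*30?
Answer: 554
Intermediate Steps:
o = 510 (o = 17*30 = 510)
D(58, 28) + o = 44 + 510 = 554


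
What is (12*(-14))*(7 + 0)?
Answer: -1176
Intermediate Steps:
(12*(-14))*(7 + 0) = -168*7 = -1176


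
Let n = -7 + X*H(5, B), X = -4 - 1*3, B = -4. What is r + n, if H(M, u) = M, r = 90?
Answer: 48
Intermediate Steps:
X = -7 (X = -4 - 3 = -7)
n = -42 (n = -7 - 7*5 = -7 - 35 = -42)
r + n = 90 - 42 = 48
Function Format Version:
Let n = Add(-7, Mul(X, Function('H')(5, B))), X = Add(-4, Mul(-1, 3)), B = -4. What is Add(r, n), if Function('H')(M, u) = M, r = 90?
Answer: 48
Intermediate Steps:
X = -7 (X = Add(-4, -3) = -7)
n = -42 (n = Add(-7, Mul(-7, 5)) = Add(-7, -35) = -42)
Add(r, n) = Add(90, -42) = 48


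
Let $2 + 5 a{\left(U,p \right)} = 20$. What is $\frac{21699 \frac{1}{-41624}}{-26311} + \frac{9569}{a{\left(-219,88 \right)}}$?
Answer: $\frac{26199182128831}{9856521576} \approx 2658.1$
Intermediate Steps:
$a{\left(U,p \right)} = \frac{18}{5}$ ($a{\left(U,p \right)} = - \frac{2}{5} + \frac{1}{5} \cdot 20 = - \frac{2}{5} + 4 = \frac{18}{5}$)
$\frac{21699 \frac{1}{-41624}}{-26311} + \frac{9569}{a{\left(-219,88 \right)}} = \frac{21699 \frac{1}{-41624}}{-26311} + \frac{9569}{\frac{18}{5}} = 21699 \left(- \frac{1}{41624}\right) \left(- \frac{1}{26311}\right) + 9569 \cdot \frac{5}{18} = \left(- \frac{21699}{41624}\right) \left(- \frac{1}{26311}\right) + \frac{47845}{18} = \frac{21699}{1095169064} + \frac{47845}{18} = \frac{26199182128831}{9856521576}$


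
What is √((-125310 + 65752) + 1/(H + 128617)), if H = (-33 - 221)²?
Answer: 3*I*√246837175992481/193133 ≈ 244.05*I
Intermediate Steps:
H = 64516 (H = (-254)² = 64516)
√((-125310 + 65752) + 1/(H + 128617)) = √((-125310 + 65752) + 1/(64516 + 128617)) = √(-59558 + 1/193133) = √(-11502615213/193133) = 3*I*√246837175992481/193133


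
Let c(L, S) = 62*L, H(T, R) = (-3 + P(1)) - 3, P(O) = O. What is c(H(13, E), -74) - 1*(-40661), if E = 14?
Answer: 40351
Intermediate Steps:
H(T, R) = -5 (H(T, R) = (-3 + 1) - 3 = -2 - 3 = -5)
c(H(13, E), -74) - 1*(-40661) = 62*(-5) - 1*(-40661) = -310 + 40661 = 40351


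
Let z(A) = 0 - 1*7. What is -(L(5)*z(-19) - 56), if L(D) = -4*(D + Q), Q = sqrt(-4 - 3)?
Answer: -84 - 28*I*sqrt(7) ≈ -84.0 - 74.081*I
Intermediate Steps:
Q = I*sqrt(7) (Q = sqrt(-7) = I*sqrt(7) ≈ 2.6458*I)
L(D) = -4*D - 4*I*sqrt(7) (L(D) = -4*(D + I*sqrt(7)) = -4*D - 4*I*sqrt(7))
z(A) = -7 (z(A) = 0 - 7 = -7)
-(L(5)*z(-19) - 56) = -((-4*5 - 4*I*sqrt(7))*(-7) - 56) = -((-20 - 4*I*sqrt(7))*(-7) - 56) = -((140 + 28*I*sqrt(7)) - 56) = -(84 + 28*I*sqrt(7)) = -84 - 28*I*sqrt(7)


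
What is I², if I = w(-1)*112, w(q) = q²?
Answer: 12544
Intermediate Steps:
I = 112 (I = (-1)²*112 = 1*112 = 112)
I² = 112² = 12544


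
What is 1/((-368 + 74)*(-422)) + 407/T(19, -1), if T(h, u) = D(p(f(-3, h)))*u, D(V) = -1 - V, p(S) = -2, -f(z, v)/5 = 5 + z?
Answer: -50495675/124068 ≈ -407.00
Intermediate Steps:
f(z, v) = -25 - 5*z (f(z, v) = -5*(5 + z) = -25 - 5*z)
T(h, u) = u (T(h, u) = (-1 - 1*(-2))*u = (-1 + 2)*u = 1*u = u)
1/((-368 + 74)*(-422)) + 407/T(19, -1) = 1/((-368 + 74)*(-422)) + 407/(-1) = -1/422/(-294) + 407*(-1) = -1/294*(-1/422) - 407 = 1/124068 - 407 = -50495675/124068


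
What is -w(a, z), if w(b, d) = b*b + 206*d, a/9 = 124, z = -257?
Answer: -1192514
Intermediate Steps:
a = 1116 (a = 9*124 = 1116)
w(b, d) = b² + 206*d
-w(a, z) = -(1116² + 206*(-257)) = -(1245456 - 52942) = -1*1192514 = -1192514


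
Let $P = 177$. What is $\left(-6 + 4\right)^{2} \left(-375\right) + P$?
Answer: $-1323$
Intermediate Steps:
$\left(-6 + 4\right)^{2} \left(-375\right) + P = \left(-6 + 4\right)^{2} \left(-375\right) + 177 = \left(-2\right)^{2} \left(-375\right) + 177 = 4 \left(-375\right) + 177 = -1500 + 177 = -1323$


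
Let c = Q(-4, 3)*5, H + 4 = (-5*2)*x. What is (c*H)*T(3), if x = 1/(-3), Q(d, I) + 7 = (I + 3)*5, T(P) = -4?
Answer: 920/3 ≈ 306.67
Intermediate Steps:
Q(d, I) = 8 + 5*I (Q(d, I) = -7 + (I + 3)*5 = -7 + (3 + I)*5 = -7 + (15 + 5*I) = 8 + 5*I)
x = -⅓ ≈ -0.33333
H = -⅔ (H = -4 - 5*2*(-⅓) = -4 - 10*(-⅓) = -4 + 10/3 = -⅔ ≈ -0.66667)
c = 115 (c = (8 + 5*3)*5 = (8 + 15)*5 = 23*5 = 115)
(c*H)*T(3) = (115*(-⅔))*(-4) = -230/3*(-4) = 920/3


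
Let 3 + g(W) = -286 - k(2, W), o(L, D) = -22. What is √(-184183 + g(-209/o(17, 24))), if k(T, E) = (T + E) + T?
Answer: I*√737942/2 ≈ 429.52*I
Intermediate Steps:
k(T, E) = E + 2*T (k(T, E) = (E + T) + T = E + 2*T)
g(W) = -293 - W (g(W) = -3 + (-286 - (W + 2*2)) = -3 + (-286 - (W + 4)) = -3 + (-286 - (4 + W)) = -3 + (-286 + (-4 - W)) = -3 + (-290 - W) = -293 - W)
√(-184183 + g(-209/o(17, 24))) = √(-184183 + (-293 - (-209)/(-22))) = √(-184183 + (-293 - (-209)*(-1)/22)) = √(-184183 + (-293 - 1*19/2)) = √(-184183 + (-293 - 19/2)) = √(-184183 - 605/2) = √(-368971/2) = I*√737942/2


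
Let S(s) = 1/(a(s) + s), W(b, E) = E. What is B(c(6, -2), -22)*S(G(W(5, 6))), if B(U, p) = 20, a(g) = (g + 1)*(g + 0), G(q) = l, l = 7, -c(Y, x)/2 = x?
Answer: 20/63 ≈ 0.31746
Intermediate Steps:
c(Y, x) = -2*x
G(q) = 7
a(g) = g*(1 + g) (a(g) = (1 + g)*g = g*(1 + g))
S(s) = 1/(s + s*(1 + s)) (S(s) = 1/(s*(1 + s) + s) = 1/(s + s*(1 + s)))
B(c(6, -2), -22)*S(G(W(5, 6))) = 20*(1/(7*(2 + 7))) = 20*((⅐)/9) = 20*((⅐)*(⅑)) = 20*(1/63) = 20/63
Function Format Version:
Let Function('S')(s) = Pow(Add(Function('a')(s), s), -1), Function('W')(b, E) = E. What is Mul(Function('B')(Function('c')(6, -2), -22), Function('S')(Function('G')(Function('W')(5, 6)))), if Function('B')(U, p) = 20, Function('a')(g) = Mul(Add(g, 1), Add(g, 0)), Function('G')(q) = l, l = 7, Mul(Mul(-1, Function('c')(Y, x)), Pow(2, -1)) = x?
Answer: Rational(20, 63) ≈ 0.31746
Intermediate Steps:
Function('c')(Y, x) = Mul(-2, x)
Function('G')(q) = 7
Function('a')(g) = Mul(g, Add(1, g)) (Function('a')(g) = Mul(Add(1, g), g) = Mul(g, Add(1, g)))
Function('S')(s) = Pow(Add(s, Mul(s, Add(1, s))), -1) (Function('S')(s) = Pow(Add(Mul(s, Add(1, s)), s), -1) = Pow(Add(s, Mul(s, Add(1, s))), -1))
Mul(Function('B')(Function('c')(6, -2), -22), Function('S')(Function('G')(Function('W')(5, 6)))) = Mul(20, Mul(Pow(7, -1), Pow(Add(2, 7), -1))) = Mul(20, Mul(Rational(1, 7), Pow(9, -1))) = Mul(20, Mul(Rational(1, 7), Rational(1, 9))) = Mul(20, Rational(1, 63)) = Rational(20, 63)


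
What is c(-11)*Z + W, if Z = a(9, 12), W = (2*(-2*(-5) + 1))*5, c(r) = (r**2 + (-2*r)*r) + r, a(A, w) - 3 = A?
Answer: -1474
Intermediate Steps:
a(A, w) = 3 + A
c(r) = r - r**2 (c(r) = (r**2 - 2*r**2) + r = -r**2 + r = r - r**2)
W = 110 (W = (2*(10 + 1))*5 = (2*11)*5 = 22*5 = 110)
Z = 12 (Z = 3 + 9 = 12)
c(-11)*Z + W = -11*(1 - 1*(-11))*12 + 110 = -11*(1 + 11)*12 + 110 = -11*12*12 + 110 = -132*12 + 110 = -1584 + 110 = -1474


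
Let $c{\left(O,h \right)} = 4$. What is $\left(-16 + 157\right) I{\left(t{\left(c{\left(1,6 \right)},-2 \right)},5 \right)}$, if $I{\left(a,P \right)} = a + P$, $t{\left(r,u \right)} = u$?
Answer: $423$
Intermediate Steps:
$I{\left(a,P \right)} = P + a$
$\left(-16 + 157\right) I{\left(t{\left(c{\left(1,6 \right)},-2 \right)},5 \right)} = \left(-16 + 157\right) \left(5 - 2\right) = 141 \cdot 3 = 423$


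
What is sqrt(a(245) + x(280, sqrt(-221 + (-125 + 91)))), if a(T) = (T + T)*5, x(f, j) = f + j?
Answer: sqrt(2730 + I*sqrt(255)) ≈ 52.25 + 0.1528*I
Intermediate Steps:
a(T) = 10*T (a(T) = (2*T)*5 = 10*T)
sqrt(a(245) + x(280, sqrt(-221 + (-125 + 91)))) = sqrt(10*245 + (280 + sqrt(-221 + (-125 + 91)))) = sqrt(2450 + (280 + sqrt(-221 - 34))) = sqrt(2450 + (280 + sqrt(-255))) = sqrt(2450 + (280 + I*sqrt(255))) = sqrt(2730 + I*sqrt(255))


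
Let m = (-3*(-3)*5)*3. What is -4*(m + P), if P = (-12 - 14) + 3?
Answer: -448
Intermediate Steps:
P = -23 (P = -26 + 3 = -23)
m = 135 (m = (9*5)*3 = 45*3 = 135)
-4*(m + P) = -4*(135 - 23) = -4*112 = -448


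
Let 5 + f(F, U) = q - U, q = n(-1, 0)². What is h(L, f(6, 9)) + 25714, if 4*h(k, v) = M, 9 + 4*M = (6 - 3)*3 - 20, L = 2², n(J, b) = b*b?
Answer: 102851/4 ≈ 25713.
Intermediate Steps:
n(J, b) = b²
L = 4
q = 0 (q = (0²)² = 0² = 0)
M = -5 (M = -9/4 + ((6 - 3)*3 - 20)/4 = -9/4 + (3*3 - 20)/4 = -9/4 + (9 - 20)/4 = -9/4 + (¼)*(-11) = -9/4 - 11/4 = -5)
f(F, U) = -5 - U (f(F, U) = -5 + (0 - U) = -5 - U)
h(k, v) = -5/4 (h(k, v) = (¼)*(-5) = -5/4)
h(L, f(6, 9)) + 25714 = -5/4 + 25714 = 102851/4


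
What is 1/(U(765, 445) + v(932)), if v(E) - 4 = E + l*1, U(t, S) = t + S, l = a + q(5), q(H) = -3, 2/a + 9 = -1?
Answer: 5/10714 ≈ 0.00046668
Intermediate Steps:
a = -1/5 (a = 2/(-9 - 1) = 2/(-10) = 2*(-1/10) = -1/5 ≈ -0.20000)
l = -16/5 (l = -1/5 - 3 = -16/5 ≈ -3.2000)
U(t, S) = S + t
v(E) = 4/5 + E (v(E) = 4 + (E - 16/5*1) = 4 + (E - 16/5) = 4 + (-16/5 + E) = 4/5 + E)
1/(U(765, 445) + v(932)) = 1/((445 + 765) + (4/5 + 932)) = 1/(1210 + 4664/5) = 1/(10714/5) = 5/10714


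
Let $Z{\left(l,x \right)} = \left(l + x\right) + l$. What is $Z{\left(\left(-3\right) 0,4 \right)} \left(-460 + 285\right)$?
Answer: $-700$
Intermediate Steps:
$Z{\left(l,x \right)} = x + 2 l$
$Z{\left(\left(-3\right) 0,4 \right)} \left(-460 + 285\right) = \left(4 + 2 \left(\left(-3\right) 0\right)\right) \left(-460 + 285\right) = \left(4 + 2 \cdot 0\right) \left(-175\right) = \left(4 + 0\right) \left(-175\right) = 4 \left(-175\right) = -700$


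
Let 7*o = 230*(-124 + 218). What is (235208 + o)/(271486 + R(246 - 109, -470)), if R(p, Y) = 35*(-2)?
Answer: 417019/474978 ≈ 0.87798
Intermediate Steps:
R(p, Y) = -70
o = 21620/7 (o = (230*(-124 + 218))/7 = (230*94)/7 = (⅐)*21620 = 21620/7 ≈ 3088.6)
(235208 + o)/(271486 + R(246 - 109, -470)) = (235208 + 21620/7)/(271486 - 70) = (1668076/7)/271416 = (1668076/7)*(1/271416) = 417019/474978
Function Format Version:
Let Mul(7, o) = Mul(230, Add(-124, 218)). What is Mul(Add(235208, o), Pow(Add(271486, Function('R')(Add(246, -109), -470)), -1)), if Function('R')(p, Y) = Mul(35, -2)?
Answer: Rational(417019, 474978) ≈ 0.87798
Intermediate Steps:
Function('R')(p, Y) = -70
o = Rational(21620, 7) (o = Mul(Rational(1, 7), Mul(230, Add(-124, 218))) = Mul(Rational(1, 7), Mul(230, 94)) = Mul(Rational(1, 7), 21620) = Rational(21620, 7) ≈ 3088.6)
Mul(Add(235208, o), Pow(Add(271486, Function('R')(Add(246, -109), -470)), -1)) = Mul(Add(235208, Rational(21620, 7)), Pow(Add(271486, -70), -1)) = Mul(Rational(1668076, 7), Pow(271416, -1)) = Mul(Rational(1668076, 7), Rational(1, 271416)) = Rational(417019, 474978)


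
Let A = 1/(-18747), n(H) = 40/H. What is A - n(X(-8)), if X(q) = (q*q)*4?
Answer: -93767/599904 ≈ -0.15630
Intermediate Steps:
X(q) = 4*q**2 (X(q) = q**2*4 = 4*q**2)
A = -1/18747 ≈ -5.3342e-5
A - n(X(-8)) = -1/18747 - 40/(4*(-8)**2) = -1/18747 - 40/(4*64) = -1/18747 - 40/256 = -1/18747 - 1*5/32 = -1/18747 - 5/32 = -93767/599904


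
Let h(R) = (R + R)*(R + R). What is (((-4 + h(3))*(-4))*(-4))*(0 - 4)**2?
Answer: 8192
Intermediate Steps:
h(R) = 4*R**2 (h(R) = (2*R)*(2*R) = 4*R**2)
(((-4 + h(3))*(-4))*(-4))*(0 - 4)**2 = (((-4 + 4*3**2)*(-4))*(-4))*(0 - 4)**2 = (((-4 + 4*9)*(-4))*(-4))*(-4)**2 = (((-4 + 36)*(-4))*(-4))*16 = ((32*(-4))*(-4))*16 = -128*(-4)*16 = 512*16 = 8192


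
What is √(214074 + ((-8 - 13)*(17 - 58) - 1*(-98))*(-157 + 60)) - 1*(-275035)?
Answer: 275035 + √121051 ≈ 2.7538e+5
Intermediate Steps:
√(214074 + ((-8 - 13)*(17 - 58) - 1*(-98))*(-157 + 60)) - 1*(-275035) = √(214074 + (-21*(-41) + 98)*(-97)) + 275035 = √(214074 + (861 + 98)*(-97)) + 275035 = √(214074 + 959*(-97)) + 275035 = √(214074 - 93023) + 275035 = √121051 + 275035 = 275035 + √121051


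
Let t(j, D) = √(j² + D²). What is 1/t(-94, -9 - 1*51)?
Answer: √3109/6218 ≈ 0.0089673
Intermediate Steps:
t(j, D) = √(D² + j²)
1/t(-94, -9 - 1*51) = 1/(√((-9 - 1*51)² + (-94)²)) = 1/(√((-9 - 51)² + 8836)) = 1/(√((-60)² + 8836)) = 1/(√(3600 + 8836)) = 1/(√12436) = 1/(2*√3109) = √3109/6218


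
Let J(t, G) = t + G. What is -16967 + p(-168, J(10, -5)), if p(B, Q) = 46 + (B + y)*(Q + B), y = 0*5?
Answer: 10463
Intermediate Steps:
J(t, G) = G + t
y = 0
p(B, Q) = 46 + B*(B + Q) (p(B, Q) = 46 + (B + 0)*(Q + B) = 46 + B*(B + Q))
-16967 + p(-168, J(10, -5)) = -16967 + (46 + (-168)² - 168*(-5 + 10)) = -16967 + (46 + 28224 - 168*5) = -16967 + (46 + 28224 - 840) = -16967 + 27430 = 10463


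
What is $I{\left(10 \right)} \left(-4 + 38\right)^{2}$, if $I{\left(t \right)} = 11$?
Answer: $12716$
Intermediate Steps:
$I{\left(10 \right)} \left(-4 + 38\right)^{2} = 11 \left(-4 + 38\right)^{2} = 11 \cdot 34^{2} = 11 \cdot 1156 = 12716$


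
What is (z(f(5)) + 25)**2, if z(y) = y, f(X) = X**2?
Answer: 2500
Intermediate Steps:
(z(f(5)) + 25)**2 = (5**2 + 25)**2 = (25 + 25)**2 = 50**2 = 2500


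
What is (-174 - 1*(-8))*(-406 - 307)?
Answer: 118358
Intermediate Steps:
(-174 - 1*(-8))*(-406 - 307) = (-174 + 8)*(-713) = -166*(-713) = 118358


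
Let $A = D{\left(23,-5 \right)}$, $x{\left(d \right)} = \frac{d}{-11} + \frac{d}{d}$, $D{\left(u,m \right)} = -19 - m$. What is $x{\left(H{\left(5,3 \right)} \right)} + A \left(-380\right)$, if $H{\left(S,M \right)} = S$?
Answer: $\frac{58526}{11} \approx 5320.5$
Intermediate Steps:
$x{\left(d \right)} = 1 - \frac{d}{11}$ ($x{\left(d \right)} = d \left(- \frac{1}{11}\right) + 1 = - \frac{d}{11} + 1 = 1 - \frac{d}{11}$)
$A = -14$ ($A = -19 - -5 = -19 + 5 = -14$)
$x{\left(H{\left(5,3 \right)} \right)} + A \left(-380\right) = \left(1 - \frac{5}{11}\right) - -5320 = \left(1 - \frac{5}{11}\right) + 5320 = \frac{6}{11} + 5320 = \frac{58526}{11}$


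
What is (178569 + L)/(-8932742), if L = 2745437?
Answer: -1462003/4466371 ≈ -0.32734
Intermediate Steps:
(178569 + L)/(-8932742) = (178569 + 2745437)/(-8932742) = 2924006*(-1/8932742) = -1462003/4466371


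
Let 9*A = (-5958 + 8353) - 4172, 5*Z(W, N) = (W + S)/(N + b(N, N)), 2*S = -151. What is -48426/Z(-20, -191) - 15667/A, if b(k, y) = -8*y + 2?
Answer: 1152276628353/339407 ≈ 3.3950e+6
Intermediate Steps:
S = -151/2 (S = (1/2)*(-151) = -151/2 ≈ -75.500)
b(k, y) = 2 - 8*y
Z(W, N) = (-151/2 + W)/(5*(2 - 7*N)) (Z(W, N) = ((W - 151/2)/(N + (2 - 8*N)))/5 = ((-151/2 + W)/(2 - 7*N))/5 = (-151/2 + W)/(5*(2 - 7*N)))
A = -1777/9 (A = ((-5958 + 8353) - 4172)/9 = (2395 - 4172)/9 = (1/9)*(-1777) = -1777/9 ≈ -197.44)
-48426/Z(-20, -191) - 15667/A = -48426*10*(-2 + 7*(-191))/(151 - 2*(-20)) - 15667/(-1777/9) = -48426*10*(-2 - 1337)/(151 + 40) - 15667*(-9/1777) = -48426/((1/10)*191/(-1339)) + 141003/1777 = -48426/((1/10)*(-1/1339)*191) + 141003/1777 = -48426/(-191/13390) + 141003/1777 = -48426*(-13390/191) + 141003/1777 = 648424140/191 + 141003/1777 = 1152276628353/339407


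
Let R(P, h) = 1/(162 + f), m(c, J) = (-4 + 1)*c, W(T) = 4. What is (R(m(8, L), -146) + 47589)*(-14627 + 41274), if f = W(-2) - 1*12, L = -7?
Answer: 195288055429/154 ≈ 1.2681e+9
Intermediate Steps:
f = -8 (f = 4 - 1*12 = 4 - 12 = -8)
m(c, J) = -3*c
R(P, h) = 1/154 (R(P, h) = 1/(162 - 8) = 1/154)
(R(m(8, L), -146) + 47589)*(-14627 + 41274) = (1/154 + 47589)*(-14627 + 41274) = (7328707/154)*26647 = 195288055429/154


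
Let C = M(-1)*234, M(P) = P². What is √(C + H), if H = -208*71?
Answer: 13*I*√86 ≈ 120.56*I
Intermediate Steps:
C = 234 (C = (-1)²*234 = 1*234 = 234)
H = -14768
√(C + H) = √(234 - 14768) = √(-14534) = 13*I*√86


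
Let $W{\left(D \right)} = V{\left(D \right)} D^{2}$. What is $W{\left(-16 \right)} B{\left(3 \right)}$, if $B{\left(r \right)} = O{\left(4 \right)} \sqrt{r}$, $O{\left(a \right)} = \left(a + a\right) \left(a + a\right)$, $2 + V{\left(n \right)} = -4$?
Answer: $- 98304 \sqrt{3} \approx -1.7027 \cdot 10^{5}$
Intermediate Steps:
$V{\left(n \right)} = -6$ ($V{\left(n \right)} = -2 - 4 = -6$)
$O{\left(a \right)} = 4 a^{2}$ ($O{\left(a \right)} = 2 a 2 a = 4 a^{2}$)
$W{\left(D \right)} = - 6 D^{2}$
$B{\left(r \right)} = 64 \sqrt{r}$ ($B{\left(r \right)} = 4 \cdot 4^{2} \sqrt{r} = 4 \cdot 16 \sqrt{r} = 64 \sqrt{r}$)
$W{\left(-16 \right)} B{\left(3 \right)} = - 6 \left(-16\right)^{2} \cdot 64 \sqrt{3} = \left(-6\right) 256 \cdot 64 \sqrt{3} = - 1536 \cdot 64 \sqrt{3} = - 98304 \sqrt{3}$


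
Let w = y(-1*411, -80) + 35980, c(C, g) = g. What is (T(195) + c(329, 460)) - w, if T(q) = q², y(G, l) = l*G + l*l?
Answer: -36775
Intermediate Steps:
y(G, l) = l² + G*l (y(G, l) = G*l + l² = l² + G*l)
w = 75260 (w = -80*(-1*411 - 80) + 35980 = -80*(-411 - 80) + 35980 = -80*(-491) + 35980 = 39280 + 35980 = 75260)
(T(195) + c(329, 460)) - w = (195² + 460) - 1*75260 = (38025 + 460) - 75260 = 38485 - 75260 = -36775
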